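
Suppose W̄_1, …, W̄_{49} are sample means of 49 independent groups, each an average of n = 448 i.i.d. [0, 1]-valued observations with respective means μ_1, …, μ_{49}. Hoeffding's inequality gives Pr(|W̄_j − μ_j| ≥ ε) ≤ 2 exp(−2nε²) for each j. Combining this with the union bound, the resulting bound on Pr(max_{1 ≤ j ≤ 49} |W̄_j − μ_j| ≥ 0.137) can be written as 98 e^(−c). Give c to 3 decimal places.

16.817

Union bound over the 49 events: Pr(max_{1 ≤ j ≤ 49} |W̄_j − μ_j| ≥ 0.137) ≤ 49·2·exp(−2nε²) = 98 exp(−2·448·0.137²).
So c = 2·448·0.137² = 16.8170.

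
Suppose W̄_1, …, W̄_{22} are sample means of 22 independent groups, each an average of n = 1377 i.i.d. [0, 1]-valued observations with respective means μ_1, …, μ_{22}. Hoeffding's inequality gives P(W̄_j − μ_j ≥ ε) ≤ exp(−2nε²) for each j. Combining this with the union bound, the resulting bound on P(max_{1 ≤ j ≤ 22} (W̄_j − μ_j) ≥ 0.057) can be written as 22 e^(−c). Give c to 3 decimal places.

Union bound over the 22 events: P(max_{1 ≤ j ≤ 22} (W̄_j − μ_j) ≥ 0.057) ≤ 22·exp(−2nε²) = 22 exp(−2·1377·0.057²).
So c = 2·1377·0.057² = 8.9477.

8.948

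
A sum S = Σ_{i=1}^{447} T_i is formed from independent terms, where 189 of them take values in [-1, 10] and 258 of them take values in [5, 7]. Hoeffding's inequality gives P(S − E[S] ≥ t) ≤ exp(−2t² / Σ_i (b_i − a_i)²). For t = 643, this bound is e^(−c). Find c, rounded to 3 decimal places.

34.597

Σ(b_i − a_i)² = 189·11² + 258·2² = 23901.
c = 2t² / 23901 = 2·643² / 23901 = 34.5968.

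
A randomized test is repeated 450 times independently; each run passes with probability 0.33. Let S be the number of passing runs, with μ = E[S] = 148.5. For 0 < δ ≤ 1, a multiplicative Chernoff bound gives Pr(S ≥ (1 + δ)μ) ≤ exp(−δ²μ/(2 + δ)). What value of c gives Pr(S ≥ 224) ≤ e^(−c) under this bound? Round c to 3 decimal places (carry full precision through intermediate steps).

15.303

Write 224 = (1 + δ)μ, so δ = 224/148.5 − 1 = 0.5084175…
Then the exponent is δ²μ/(2 + δ) = (224 − μ)² / (μ·(2 + δ)) = 15.302685.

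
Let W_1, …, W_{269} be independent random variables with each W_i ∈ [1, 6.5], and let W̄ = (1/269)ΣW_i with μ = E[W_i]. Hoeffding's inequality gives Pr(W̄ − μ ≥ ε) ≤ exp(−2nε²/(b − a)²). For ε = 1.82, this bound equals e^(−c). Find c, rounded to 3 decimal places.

58.911

c = 2nε²/(b − a)² = 2·269·1.82² / 5.5² = 58.9114.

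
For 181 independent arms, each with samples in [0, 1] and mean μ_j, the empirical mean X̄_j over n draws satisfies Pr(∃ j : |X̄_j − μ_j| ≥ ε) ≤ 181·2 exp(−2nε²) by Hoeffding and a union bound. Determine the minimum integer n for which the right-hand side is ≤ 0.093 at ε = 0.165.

Need 2·181·exp(−2nε²) ≤ 0.093, i.e. exp(−2nε²) ≤ 0.093/362.
So 2nε² ≥ ln(362/0.093) = 8.266800.
Hence n ≥ 8.266800/(2·0.165²) = 151.824.
The smallest integer n is 152.

152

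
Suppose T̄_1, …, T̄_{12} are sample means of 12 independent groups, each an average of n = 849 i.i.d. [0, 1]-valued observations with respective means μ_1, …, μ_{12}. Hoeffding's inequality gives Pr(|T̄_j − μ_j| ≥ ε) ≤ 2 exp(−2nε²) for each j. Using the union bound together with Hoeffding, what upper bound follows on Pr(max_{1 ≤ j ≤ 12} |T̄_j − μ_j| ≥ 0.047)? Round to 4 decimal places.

Per-experiment Hoeffding bound: 2·exp(−2·849·0.047²) = 2·exp(−3.75088) = 0.046994.
Union bound over 12 events: 12·0.046994 = 0.56393.

0.5639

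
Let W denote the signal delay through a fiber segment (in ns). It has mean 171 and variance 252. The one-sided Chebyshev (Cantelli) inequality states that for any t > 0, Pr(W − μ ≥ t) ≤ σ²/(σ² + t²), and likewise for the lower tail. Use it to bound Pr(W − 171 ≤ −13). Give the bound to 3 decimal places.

0.599

Here σ² = 252 and t = 13, so σ² + t² = 421.
Cantelli's bound: 252/421 = 0.5986.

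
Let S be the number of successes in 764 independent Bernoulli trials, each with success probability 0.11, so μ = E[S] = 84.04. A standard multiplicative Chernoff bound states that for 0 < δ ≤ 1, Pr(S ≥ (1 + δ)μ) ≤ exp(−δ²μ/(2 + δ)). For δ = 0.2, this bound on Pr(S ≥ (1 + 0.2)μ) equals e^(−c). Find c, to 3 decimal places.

1.528

c = δ²μ/(2 + δ) = 0.2²·84.04/(2 + 0.2) = 1.5280.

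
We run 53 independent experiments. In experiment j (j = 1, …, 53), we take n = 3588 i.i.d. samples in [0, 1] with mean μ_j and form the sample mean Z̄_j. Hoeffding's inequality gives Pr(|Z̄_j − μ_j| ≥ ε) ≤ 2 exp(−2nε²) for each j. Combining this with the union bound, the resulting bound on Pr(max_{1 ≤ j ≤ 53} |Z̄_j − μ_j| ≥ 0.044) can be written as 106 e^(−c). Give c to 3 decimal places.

13.893

Union bound over the 53 events: Pr(max_{1 ≤ j ≤ 53} |Z̄_j − μ_j| ≥ 0.044) ≤ 53·2·exp(−2nε²) = 106 exp(−2·3588·0.044²).
So c = 2·3588·0.044² = 13.8927.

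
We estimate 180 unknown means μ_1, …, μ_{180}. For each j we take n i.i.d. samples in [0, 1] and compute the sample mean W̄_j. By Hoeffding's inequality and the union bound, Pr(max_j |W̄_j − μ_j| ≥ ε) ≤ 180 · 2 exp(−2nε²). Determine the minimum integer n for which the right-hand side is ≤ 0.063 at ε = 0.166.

157

Need 2·180·exp(−2nε²) ≤ 0.063, i.e. exp(−2nε²) ≤ 0.063/360.
So 2nε² ≥ ln(360/0.063) = 8.650725.
Hence n ≥ 8.650725/(2·0.166²) = 156.966.
The smallest integer n is 157.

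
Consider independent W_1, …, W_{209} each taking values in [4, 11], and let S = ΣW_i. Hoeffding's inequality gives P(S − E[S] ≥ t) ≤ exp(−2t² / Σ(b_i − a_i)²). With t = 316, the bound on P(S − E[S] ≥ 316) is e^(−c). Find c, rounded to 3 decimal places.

19.501

Σ(b_i − a_i)² = 209·(7)² = 10241.
c = 2t²/10241 = 2·316²/10241 = 19.5012.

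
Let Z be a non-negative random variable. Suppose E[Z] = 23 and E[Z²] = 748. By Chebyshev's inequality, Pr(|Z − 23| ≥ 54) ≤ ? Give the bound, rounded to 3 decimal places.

0.075

Var(Z) = E[Z²] − (E[Z])² = 748 − 529 = 219.
Chebyshev's inequality: Pr(|Z − μ| ≥ t) ≤ Var(Z)/t² = 219/2916 = 0.0751.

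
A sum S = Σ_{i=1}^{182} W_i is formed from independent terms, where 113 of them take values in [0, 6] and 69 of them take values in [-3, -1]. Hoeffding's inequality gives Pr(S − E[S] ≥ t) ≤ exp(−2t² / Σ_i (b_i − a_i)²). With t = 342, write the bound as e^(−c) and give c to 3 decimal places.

53.851

Σ(b_i − a_i)² = 113·6² + 69·2² = 4344.
c = 2t² / 4344 = 2·342² / 4344 = 53.8508.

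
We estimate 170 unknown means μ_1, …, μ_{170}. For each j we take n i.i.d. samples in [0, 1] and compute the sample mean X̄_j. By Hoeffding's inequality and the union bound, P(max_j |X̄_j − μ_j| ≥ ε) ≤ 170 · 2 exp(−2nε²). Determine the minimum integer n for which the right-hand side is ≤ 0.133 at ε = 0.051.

1509

Need 2·170·exp(−2nε²) ≤ 0.133, i.e. exp(−2nε²) ≤ 0.133/340.
So 2nε² ≥ ln(340/0.133) = 7.846352.
Hence n ≥ 7.846352/(2·0.051²) = 1508.334.
The smallest integer n is 1509.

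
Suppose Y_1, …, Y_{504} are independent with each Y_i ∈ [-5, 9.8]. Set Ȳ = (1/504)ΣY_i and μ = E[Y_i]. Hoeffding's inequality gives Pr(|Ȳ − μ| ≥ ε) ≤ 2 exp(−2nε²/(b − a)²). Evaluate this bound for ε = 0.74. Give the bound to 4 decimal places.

Exponent: 2nε²/(b − a)² = 2·504·0.74² / 14.8² = 2.52000.
Bound = 2·exp(−2.52000) = 0.16092.

0.1609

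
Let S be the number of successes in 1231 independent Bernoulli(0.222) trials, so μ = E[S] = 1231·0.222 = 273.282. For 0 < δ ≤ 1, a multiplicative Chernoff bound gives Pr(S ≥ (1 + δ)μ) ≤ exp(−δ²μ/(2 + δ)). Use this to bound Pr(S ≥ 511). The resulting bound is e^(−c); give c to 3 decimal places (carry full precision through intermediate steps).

Write 511 = (1 + δ)μ, so δ = 511/273.282 − 1 = 0.8698634…
Then the exponent is δ²μ/(2 + δ) = (511 − μ)² / (μ·(2 + δ)) = 72.052970.

72.053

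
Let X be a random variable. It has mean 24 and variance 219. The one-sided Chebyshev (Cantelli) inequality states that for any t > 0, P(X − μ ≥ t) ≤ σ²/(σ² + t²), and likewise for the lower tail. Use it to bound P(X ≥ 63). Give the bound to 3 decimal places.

Here σ² = 219 and t = 39, so σ² + t² = 1740.
Cantelli's bound: 219/1740 = 0.1259.

0.126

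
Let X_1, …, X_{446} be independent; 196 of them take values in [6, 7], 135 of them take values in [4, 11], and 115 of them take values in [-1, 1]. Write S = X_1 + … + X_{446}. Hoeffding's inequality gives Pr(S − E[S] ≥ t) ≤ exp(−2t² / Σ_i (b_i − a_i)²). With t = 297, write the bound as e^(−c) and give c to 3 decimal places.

24.263

Σ(b_i − a_i)² = 196·1² + 135·7² + 115·2² = 7271.
c = 2t² / 7271 = 2·297² / 7271 = 24.2632.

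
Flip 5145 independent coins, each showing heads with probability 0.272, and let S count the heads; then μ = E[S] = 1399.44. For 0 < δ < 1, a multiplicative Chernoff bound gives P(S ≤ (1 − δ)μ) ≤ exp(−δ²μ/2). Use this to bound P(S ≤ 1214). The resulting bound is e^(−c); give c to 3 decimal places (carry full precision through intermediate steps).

Write 1214 = (1 − δ)μ, so δ = 1 − 1214/1399.44 = 0.1325101…
Then the exponent is δ²μ/2 = (μ − 1214)²/(2μ) = 12.286341.

12.286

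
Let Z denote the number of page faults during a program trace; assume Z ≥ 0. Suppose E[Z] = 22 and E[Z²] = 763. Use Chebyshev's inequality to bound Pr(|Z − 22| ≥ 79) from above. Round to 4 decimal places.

Var(Z) = E[Z²] − (E[Z])² = 763 − 484 = 279.
Chebyshev's inequality: Pr(|Z − μ| ≥ t) ≤ Var(Z)/t² = 279/6241 = 0.0447.

0.0447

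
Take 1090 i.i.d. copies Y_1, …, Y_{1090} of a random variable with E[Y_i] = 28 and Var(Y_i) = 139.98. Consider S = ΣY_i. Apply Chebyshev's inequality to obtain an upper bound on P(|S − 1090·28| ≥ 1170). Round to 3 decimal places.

0.111

Var(S) = n·Var(Y_i) = 1090·139.98 = 152578.2.
Chebyshev: P(|S − 1090·28| ≥ 1170) ≤ Var(S)/1170² = 152578.2/1368900 = 0.1115.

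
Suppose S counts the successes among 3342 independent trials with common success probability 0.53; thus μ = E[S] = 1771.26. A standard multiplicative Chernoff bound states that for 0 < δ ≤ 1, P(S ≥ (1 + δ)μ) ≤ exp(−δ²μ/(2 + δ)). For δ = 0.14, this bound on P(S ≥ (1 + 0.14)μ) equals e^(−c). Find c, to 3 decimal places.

16.223

c = δ²μ/(2 + δ) = 0.14²·1771.26/(2 + 0.14) = 16.2228.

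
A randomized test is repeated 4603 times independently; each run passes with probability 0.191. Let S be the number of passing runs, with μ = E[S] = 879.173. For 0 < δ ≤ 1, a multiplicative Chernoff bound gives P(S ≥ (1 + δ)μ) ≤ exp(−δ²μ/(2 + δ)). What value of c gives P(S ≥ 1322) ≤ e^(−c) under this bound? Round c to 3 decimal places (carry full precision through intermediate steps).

89.087

Write 1322 = (1 + δ)μ, so δ = 1322/879.173 − 1 = 0.5036859…
Then the exponent is δ²μ/(2 + δ) = (1322 − μ)² / (μ·(2 + δ)) = 89.086933.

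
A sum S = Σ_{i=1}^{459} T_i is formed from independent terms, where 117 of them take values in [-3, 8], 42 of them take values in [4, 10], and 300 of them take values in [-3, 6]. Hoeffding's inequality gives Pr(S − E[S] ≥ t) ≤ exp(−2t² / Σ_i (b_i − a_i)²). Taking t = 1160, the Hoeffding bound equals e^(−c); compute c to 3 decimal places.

Σ(b_i − a_i)² = 117·11² + 42·6² + 300·9² = 39969.
c = 2t² / 39969 = 2·1160² / 39969 = 67.3322.

67.332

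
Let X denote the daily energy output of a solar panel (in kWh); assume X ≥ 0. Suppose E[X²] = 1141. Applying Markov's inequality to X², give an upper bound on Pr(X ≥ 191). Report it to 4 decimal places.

Since X ≥ 0, the event {X ≥ 191} is the same as {X² ≥ 36481}.
Markov's inequality applied to X² gives Pr(X² ≥ 36481) ≤ E[X²]/36481 = 1141/36481 = 0.0313.

0.0313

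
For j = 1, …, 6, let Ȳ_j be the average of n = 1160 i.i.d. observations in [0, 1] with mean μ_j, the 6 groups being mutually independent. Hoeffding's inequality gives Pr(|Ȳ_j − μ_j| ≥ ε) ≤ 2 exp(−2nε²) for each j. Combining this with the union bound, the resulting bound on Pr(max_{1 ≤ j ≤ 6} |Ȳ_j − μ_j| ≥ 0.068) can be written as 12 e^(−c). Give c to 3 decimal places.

Union bound over the 6 events: Pr(max_{1 ≤ j ≤ 6} |Ȳ_j − μ_j| ≥ 0.068) ≤ 6·2·exp(−2nε²) = 12 exp(−2·1160·0.068²).
So c = 2·1160·0.068² = 10.7277.

10.728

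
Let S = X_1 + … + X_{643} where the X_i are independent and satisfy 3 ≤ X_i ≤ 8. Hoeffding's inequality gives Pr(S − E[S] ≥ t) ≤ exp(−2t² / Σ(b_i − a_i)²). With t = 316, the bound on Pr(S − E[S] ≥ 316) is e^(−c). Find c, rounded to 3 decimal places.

Σ(b_i − a_i)² = 643·(5)² = 16075.
c = 2t²/16075 = 2·316²/16075 = 12.4238.

12.424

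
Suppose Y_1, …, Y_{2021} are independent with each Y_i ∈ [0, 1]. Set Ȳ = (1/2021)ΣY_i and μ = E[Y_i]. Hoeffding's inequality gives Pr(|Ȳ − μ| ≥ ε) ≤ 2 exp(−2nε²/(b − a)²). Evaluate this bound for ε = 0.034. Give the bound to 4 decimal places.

0.0187

Exponent: 2nε²/(b − a)² = 2·2021·0.034² / 1² = 4.67255.
Bound = 2·exp(−4.67255) = 0.01870.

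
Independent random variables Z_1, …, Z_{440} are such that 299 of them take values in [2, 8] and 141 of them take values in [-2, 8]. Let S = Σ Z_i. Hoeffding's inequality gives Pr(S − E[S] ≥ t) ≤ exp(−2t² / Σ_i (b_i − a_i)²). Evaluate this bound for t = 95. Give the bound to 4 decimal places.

Σ(b_i − a_i)² = 299·6² + 141·10² = 24864.
Exponent = 2·95² / 24864 = 0.72595.
Bound = exp(−0.72595) = 0.48387.

0.4839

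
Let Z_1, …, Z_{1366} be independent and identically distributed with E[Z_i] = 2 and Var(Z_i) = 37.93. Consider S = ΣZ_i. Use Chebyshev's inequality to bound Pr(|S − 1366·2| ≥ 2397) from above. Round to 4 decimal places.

Var(S) = n·Var(Z_i) = 1366·37.93 = 51812.38.
Chebyshev: Pr(|S − 1366·2| ≥ 2397) ≤ Var(S)/2397² = 51812.38/5745609 = 0.0090.

0.0090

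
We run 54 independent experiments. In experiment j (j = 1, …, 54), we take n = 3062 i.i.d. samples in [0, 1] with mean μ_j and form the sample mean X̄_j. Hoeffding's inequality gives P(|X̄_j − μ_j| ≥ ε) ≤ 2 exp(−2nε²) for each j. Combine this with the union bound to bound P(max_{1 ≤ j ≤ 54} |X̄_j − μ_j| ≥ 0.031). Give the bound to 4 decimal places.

0.3003

Per-experiment Hoeffding bound: 2·exp(−2·3062·0.031²) = 2·exp(−5.88516) = 0.0055608.
Union bound over 54 events: 54·0.0055608 = 0.30028.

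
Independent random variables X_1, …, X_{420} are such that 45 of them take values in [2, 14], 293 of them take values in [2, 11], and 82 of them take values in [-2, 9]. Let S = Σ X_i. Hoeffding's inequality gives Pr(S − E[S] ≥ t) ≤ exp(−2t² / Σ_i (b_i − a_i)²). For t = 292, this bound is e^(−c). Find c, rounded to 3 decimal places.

4.249

Σ(b_i − a_i)² = 45·12² + 293·9² + 82·11² = 40135.
c = 2t² / 40135 = 2·292² / 40135 = 4.2489.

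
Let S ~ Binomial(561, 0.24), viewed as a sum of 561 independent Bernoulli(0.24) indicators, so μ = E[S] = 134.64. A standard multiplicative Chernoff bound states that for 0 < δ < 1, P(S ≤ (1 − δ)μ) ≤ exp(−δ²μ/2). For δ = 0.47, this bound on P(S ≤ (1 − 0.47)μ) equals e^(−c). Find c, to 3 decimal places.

c = δ²μ/2 = 0.47²·134.64/2 = 14.8710.

14.871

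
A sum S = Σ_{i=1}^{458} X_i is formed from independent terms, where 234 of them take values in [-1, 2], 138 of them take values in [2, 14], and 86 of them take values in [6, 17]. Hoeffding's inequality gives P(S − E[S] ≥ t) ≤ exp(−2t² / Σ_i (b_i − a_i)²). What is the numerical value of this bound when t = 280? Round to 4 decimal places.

Σ(b_i − a_i)² = 234·3² + 138·12² + 86·11² = 32384.
Exponent = 2·280² / 32384 = 4.84190.
Bound = exp(−4.84190) = 0.00789.

0.0079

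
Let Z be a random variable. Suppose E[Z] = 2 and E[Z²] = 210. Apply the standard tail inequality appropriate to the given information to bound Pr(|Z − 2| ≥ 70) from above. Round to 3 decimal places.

The first two moments determine the variance, so Chebyshev's inequality is the sharpest standard bound available.
Var(Z) = E[Z²] − (E[Z])² = 210 − 4 = 206.
Chebyshev's inequality: Pr(|Z − μ| ≥ t) ≤ Var(Z)/t² = 206/4900 = 0.0420.

0.042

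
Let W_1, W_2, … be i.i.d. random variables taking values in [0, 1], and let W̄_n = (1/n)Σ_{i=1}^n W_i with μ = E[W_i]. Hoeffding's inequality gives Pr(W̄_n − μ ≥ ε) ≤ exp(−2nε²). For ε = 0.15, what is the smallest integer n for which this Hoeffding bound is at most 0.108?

50

Require exp(−2nε²) ≤ 0.108, i.e. 2nε² ≥ ln(1/0.108) = 2.225624.
So n ≥ 2.225624 / (2·0.15²) = 49.458.
The smallest integer n is 50.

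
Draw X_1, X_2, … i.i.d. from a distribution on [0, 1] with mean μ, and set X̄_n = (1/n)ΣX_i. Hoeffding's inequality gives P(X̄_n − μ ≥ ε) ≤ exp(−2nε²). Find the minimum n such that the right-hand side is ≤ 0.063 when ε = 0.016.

5400

Require exp(−2nε²) ≤ 0.063, i.e. 2nε² ≥ ln(1/0.063) = 2.764621.
So n ≥ 2.764621 / (2·0.016²) = 5399.650.
The smallest integer n is 5400.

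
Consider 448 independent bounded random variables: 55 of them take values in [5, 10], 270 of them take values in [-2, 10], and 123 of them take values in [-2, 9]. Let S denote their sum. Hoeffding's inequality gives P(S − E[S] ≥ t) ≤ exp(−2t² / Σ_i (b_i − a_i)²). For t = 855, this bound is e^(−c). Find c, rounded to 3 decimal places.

26.516

Σ(b_i − a_i)² = 55·5² + 270·12² + 123·11² = 55138.
c = 2t² / 55138 = 2·855² / 55138 = 26.5162.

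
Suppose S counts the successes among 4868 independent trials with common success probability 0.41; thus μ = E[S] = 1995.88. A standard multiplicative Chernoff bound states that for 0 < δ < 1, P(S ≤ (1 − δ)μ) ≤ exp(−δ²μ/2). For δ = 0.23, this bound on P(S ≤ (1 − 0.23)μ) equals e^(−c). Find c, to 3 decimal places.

c = δ²μ/2 = 0.23²·1995.88/2 = 52.7910.

52.791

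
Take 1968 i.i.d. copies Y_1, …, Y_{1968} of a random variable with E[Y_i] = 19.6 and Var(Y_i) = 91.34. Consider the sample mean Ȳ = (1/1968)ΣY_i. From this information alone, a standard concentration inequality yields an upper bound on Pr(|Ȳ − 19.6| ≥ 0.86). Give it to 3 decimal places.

0.063

With mean and variance of each term known, Chebyshev's inequality bounds the deviation of the sum (or sample mean).
Var(Ȳ) = Var(Y_i)/n = 91.34/1968 = 0.046413.
Chebyshev: Pr(|Ȳ − 19.6| ≥ 0.86) ≤ Var(Ȳ)/(0.86)² = 91.34/(1968·0.86²) = 0.0628.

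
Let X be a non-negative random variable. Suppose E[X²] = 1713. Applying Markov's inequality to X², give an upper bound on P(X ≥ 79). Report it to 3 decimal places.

0.274

Since X ≥ 0, the event {X ≥ 79} is the same as {X² ≥ 6241}.
Markov's inequality applied to X² gives P(X² ≥ 6241) ≤ E[X²]/6241 = 1713/6241 = 0.2745.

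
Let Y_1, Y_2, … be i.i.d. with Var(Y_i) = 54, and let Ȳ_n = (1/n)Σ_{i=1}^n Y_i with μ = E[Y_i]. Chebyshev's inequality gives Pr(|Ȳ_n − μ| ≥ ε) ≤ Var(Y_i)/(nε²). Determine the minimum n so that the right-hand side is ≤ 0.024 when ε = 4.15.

Require 54/(n·4.15²) ≤ 0.024, i.e. n ≥ 54/(0.024·4.15²) = 130.643.
The smallest integer n is 131.

131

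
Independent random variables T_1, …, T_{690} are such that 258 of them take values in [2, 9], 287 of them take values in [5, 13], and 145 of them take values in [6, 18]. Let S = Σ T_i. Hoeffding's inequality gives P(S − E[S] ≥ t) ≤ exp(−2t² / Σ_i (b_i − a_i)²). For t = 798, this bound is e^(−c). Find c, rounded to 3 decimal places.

Σ(b_i − a_i)² = 258·7² + 287·8² + 145·12² = 51890.
c = 2t² / 51890 = 2·798² / 51890 = 24.5444.

24.544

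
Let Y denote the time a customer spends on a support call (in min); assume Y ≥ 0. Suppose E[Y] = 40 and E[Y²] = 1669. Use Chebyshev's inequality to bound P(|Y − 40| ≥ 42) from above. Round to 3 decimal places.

0.039

Var(Y) = E[Y²] − (E[Y])² = 1669 − 1600 = 69.
Chebyshev's inequality: P(|Y − μ| ≥ t) ≤ Var(Y)/t² = 69/1764 = 0.0391.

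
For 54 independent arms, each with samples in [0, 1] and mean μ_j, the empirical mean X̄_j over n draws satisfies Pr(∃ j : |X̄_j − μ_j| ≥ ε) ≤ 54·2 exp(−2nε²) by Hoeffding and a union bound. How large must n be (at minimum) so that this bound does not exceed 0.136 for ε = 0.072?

Need 2·54·exp(−2nε²) ≤ 0.136, i.e. exp(−2nε²) ≤ 0.136/108.
So 2nε² ≥ ln(108/0.136) = 6.677232.
Hence n ≥ 6.677232/(2·0.072²) = 644.023.
The smallest integer n is 645.

645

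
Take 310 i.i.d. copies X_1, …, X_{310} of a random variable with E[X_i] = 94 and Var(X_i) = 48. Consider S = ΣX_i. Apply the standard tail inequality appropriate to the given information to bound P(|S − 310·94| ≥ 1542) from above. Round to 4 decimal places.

With mean and variance of each term known, Chebyshev's inequality bounds the deviation of the sum (or sample mean).
Var(S) = n·Var(X_i) = 310·48 = 14880.
Chebyshev: P(|S − 310·94| ≥ 1542) ≤ Var(S)/1542² = 14880/2377764 = 0.0063.

0.0063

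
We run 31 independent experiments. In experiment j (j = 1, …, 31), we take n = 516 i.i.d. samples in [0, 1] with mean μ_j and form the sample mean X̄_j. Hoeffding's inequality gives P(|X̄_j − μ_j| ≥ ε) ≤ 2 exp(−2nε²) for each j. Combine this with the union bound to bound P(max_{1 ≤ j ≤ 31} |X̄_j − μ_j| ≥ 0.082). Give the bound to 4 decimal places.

Per-experiment Hoeffding bound: 2·exp(−2·516·0.082²) = 2·exp(−6.93917) = 0.0019382.
Union bound over 31 events: 31·0.0019382 = 0.06008.

0.0601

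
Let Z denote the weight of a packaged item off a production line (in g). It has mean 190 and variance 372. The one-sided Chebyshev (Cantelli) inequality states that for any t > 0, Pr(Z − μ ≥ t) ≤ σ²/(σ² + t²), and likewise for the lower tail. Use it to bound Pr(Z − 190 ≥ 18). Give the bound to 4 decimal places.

0.5345

Here σ² = 372 and t = 18, so σ² + t² = 696.
Cantelli's bound: 372/696 = 0.5345.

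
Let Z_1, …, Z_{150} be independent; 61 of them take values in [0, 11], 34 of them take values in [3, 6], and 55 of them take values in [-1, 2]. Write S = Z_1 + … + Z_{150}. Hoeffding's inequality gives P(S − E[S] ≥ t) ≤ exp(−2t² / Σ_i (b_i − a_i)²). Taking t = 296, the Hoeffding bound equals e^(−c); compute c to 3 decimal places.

Σ(b_i − a_i)² = 61·11² + 34·3² + 55·3² = 8182.
c = 2t² / 8182 = 2·296² / 8182 = 21.4168.

21.417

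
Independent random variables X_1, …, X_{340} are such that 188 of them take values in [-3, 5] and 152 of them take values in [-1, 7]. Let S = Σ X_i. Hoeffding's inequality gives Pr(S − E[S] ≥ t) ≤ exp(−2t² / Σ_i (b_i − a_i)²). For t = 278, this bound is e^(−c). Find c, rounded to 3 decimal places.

Σ(b_i − a_i)² = 188·8² + 152·8² = 21760.
c = 2t² / 21760 = 2·278² / 21760 = 7.1033.

7.103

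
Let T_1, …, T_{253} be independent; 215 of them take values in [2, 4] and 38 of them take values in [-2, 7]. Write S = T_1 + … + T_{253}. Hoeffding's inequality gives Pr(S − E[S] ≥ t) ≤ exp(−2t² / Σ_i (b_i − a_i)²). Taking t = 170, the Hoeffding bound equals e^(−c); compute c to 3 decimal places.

Σ(b_i − a_i)² = 215·2² + 38·9² = 3938.
c = 2t² / 3938 = 2·170² / 3938 = 14.6775.

14.678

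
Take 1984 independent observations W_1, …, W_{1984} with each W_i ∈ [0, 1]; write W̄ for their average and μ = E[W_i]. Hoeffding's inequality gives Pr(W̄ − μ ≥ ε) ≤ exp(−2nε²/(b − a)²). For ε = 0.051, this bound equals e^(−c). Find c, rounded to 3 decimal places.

c = 2nε²/(b − a)² = 2·1984·0.051² / 1² = 10.3208.

10.321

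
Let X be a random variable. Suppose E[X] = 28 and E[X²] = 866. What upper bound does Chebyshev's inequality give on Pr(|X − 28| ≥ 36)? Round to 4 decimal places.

0.0633

Var(X) = E[X²] − (E[X])² = 866 − 784 = 82.
Chebyshev's inequality: Pr(|X − μ| ≥ t) ≤ Var(X)/t² = 82/1296 = 0.0633.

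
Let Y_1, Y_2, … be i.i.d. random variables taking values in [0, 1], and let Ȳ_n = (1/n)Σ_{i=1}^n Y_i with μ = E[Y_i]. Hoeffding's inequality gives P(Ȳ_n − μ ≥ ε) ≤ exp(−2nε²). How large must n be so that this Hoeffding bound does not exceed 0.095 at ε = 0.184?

35

Require exp(−2nε²) ≤ 0.095, i.e. 2nε² ≥ ln(1/0.095) = 2.353878.
So n ≥ 2.353878 / (2·0.184²) = 34.763.
The smallest integer n is 35.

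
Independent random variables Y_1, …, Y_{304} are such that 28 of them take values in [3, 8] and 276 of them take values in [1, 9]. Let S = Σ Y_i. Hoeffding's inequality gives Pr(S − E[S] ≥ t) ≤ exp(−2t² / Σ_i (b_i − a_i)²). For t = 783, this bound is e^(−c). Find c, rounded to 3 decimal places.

66.771

Σ(b_i − a_i)² = 28·5² + 276·8² = 18364.
c = 2t² / 18364 = 2·783² / 18364 = 66.7707.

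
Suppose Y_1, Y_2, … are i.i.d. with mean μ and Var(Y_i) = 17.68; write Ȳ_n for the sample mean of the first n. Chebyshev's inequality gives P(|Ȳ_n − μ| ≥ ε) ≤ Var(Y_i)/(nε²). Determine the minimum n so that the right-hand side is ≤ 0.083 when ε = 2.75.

29

Require 17.68/(n·2.75²) ≤ 0.083, i.e. n ≥ 17.68/(0.083·2.75²) = 28.167.
The smallest integer n is 29.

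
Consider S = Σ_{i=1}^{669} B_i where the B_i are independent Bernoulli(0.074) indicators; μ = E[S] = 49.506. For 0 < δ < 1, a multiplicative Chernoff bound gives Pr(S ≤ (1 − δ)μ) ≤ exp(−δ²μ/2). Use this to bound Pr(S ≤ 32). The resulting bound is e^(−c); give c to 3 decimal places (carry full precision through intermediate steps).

3.095

Write 32 = (1 − δ)μ, so δ = 1 − 32/49.506 = 0.3536137…
Then the exponent is δ²μ/2 = (μ − 32)²/(2μ) = 3.095181.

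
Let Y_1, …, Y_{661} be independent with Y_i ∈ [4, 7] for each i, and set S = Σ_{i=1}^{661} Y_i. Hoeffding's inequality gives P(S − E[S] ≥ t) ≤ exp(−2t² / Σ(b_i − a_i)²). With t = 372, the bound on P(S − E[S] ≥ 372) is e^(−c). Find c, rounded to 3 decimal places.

46.523

Σ(b_i − a_i)² = 661·(3)² = 5949.
c = 2t²/5949 = 2·372²/5949 = 46.5234.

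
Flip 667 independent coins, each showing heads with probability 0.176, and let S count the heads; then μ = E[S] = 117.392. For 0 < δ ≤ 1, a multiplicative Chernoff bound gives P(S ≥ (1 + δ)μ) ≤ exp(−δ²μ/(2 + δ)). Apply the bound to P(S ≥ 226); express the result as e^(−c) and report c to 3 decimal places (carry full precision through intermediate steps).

Write 226 = (1 + δ)μ, so δ = 226/117.392 − 1 = 0.9251738…
Then the exponent is δ²μ/(2 + δ) = (226 − μ)² / (μ·(2 + δ)) = 34.350531.

34.351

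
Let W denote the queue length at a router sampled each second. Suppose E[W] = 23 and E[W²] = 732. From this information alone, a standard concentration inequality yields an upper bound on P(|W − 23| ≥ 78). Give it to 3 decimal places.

0.033

The first two moments determine the variance, so Chebyshev's inequality is the sharpest standard bound available.
Var(W) = E[W²] − (E[W])² = 732 − 529 = 203.
Chebyshev's inequality: P(|W − μ| ≥ t) ≤ Var(W)/t² = 203/6084 = 0.0334.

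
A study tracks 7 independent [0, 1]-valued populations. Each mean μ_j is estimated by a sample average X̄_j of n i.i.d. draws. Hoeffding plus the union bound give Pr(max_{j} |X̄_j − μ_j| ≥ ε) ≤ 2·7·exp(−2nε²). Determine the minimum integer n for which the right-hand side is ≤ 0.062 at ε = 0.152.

118

Need 2·7·exp(−2nε²) ≤ 0.062, i.e. exp(−2nε²) ≤ 0.062/14.
So 2nε² ≥ ln(14/0.062) = 5.419678.
Hence n ≥ 5.419678/(2·0.152²) = 117.289.
The smallest integer n is 118.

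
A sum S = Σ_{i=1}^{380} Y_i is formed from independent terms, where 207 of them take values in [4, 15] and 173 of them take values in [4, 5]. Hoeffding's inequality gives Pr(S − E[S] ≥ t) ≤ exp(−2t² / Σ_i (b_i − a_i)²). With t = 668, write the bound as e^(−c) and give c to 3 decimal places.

Σ(b_i − a_i)² = 207·11² + 173·1² = 25220.
c = 2t² / 25220 = 2·668² / 25220 = 35.3865.

35.387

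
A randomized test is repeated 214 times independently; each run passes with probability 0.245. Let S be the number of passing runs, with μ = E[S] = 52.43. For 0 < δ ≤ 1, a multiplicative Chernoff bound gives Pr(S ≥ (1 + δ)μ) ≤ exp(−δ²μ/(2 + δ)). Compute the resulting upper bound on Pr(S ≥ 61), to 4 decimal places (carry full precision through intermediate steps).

Write 61 = (1 + δ)μ, so δ = 61/52.43 − 1 = 0.163456…
Then the exponent is δ²μ/(2 + δ) = (61 − μ)² / (μ·(2 + δ)) = 0.647491.
Bound = exp(−0.647491) = 0.52336.

0.5234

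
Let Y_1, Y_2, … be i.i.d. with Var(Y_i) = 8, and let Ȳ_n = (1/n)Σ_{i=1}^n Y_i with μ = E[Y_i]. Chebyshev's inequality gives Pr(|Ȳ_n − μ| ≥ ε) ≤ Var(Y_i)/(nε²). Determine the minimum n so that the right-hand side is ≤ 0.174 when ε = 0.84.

66

Require 8/(n·0.84²) ≤ 0.174, i.e. n ≥ 8/(0.174·0.84²) = 65.160.
The smallest integer n is 66.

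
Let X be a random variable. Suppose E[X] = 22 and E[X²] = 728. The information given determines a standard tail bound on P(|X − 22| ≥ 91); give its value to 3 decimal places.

0.029

The first two moments determine the variance, so Chebyshev's inequality is the sharpest standard bound available.
Var(X) = E[X²] − (E[X])² = 728 − 484 = 244.
Chebyshev's inequality: P(|X − μ| ≥ t) ≤ Var(X)/t² = 244/8281 = 0.0295.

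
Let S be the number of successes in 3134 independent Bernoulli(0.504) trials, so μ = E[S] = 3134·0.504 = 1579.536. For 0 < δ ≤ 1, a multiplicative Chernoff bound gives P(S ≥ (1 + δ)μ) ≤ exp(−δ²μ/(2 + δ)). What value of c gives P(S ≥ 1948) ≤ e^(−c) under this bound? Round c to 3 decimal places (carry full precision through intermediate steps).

Write 1948 = (1 + δ)μ, so δ = 1948/1579.536 − 1 = 0.2332736…
Then the exponent is δ²μ/(2 + δ) = (1948 − μ)² / (μ·(2 + δ)) = 38.487409.

38.487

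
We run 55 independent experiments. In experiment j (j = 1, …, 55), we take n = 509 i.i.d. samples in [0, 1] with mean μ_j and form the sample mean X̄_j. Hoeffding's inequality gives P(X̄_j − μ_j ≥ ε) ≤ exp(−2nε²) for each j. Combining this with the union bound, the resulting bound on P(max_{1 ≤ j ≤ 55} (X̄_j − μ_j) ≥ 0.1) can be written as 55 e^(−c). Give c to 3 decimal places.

Union bound over the 55 events: P(max_{1 ≤ j ≤ 55} (X̄_j − μ_j) ≥ 0.1) ≤ 55·exp(−2nε²) = 55 exp(−2·509·0.1²).
So c = 2·509·0.1² = 10.1800.

10.180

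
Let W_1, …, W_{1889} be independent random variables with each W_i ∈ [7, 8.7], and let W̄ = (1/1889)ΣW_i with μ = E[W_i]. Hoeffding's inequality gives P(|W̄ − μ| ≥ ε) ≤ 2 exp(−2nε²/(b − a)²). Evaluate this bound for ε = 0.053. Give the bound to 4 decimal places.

Exponent: 2nε²/(b − a)² = 2·1889·0.053² / 1.7² = 3.67211.
Bound = 2·exp(−3.67211) = 0.05085.

0.0508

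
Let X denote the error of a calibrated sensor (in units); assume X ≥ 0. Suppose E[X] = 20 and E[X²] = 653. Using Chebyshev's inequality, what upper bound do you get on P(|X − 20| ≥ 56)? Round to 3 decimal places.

Var(X) = E[X²] − (E[X])² = 653 − 400 = 253.
Chebyshev's inequality: P(|X − μ| ≥ t) ≤ Var(X)/t² = 253/3136 = 0.0807.

0.081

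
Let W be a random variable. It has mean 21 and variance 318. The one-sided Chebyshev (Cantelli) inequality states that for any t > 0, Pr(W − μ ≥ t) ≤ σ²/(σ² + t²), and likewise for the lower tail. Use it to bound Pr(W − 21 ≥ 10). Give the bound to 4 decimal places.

Here σ² = 318 and t = 10, so σ² + t² = 418.
Cantelli's bound: 318/418 = 0.7608.

0.7608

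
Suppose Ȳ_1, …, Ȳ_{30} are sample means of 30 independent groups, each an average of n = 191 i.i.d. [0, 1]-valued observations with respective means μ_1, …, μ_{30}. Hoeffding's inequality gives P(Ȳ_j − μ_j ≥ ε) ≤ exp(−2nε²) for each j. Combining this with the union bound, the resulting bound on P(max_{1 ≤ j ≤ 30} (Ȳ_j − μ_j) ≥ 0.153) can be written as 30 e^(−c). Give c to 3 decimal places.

8.942

Union bound over the 30 events: P(max_{1 ≤ j ≤ 30} (Ȳ_j − μ_j) ≥ 0.153) ≤ 30·exp(−2nε²) = 30 exp(−2·191·0.153²).
So c = 2·191·0.153² = 8.9422.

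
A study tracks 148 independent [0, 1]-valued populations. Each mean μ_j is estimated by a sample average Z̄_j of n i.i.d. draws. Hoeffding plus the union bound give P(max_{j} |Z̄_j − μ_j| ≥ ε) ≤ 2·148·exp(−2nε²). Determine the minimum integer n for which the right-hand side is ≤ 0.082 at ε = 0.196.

Need 2·148·exp(−2nε²) ≤ 0.082, i.e. exp(−2nε²) ≤ 0.082/296.
So 2nε² ≥ ln(296/0.082) = 8.191395.
Hence n ≥ 8.191395/(2·0.196²) = 106.614.
The smallest integer n is 107.

107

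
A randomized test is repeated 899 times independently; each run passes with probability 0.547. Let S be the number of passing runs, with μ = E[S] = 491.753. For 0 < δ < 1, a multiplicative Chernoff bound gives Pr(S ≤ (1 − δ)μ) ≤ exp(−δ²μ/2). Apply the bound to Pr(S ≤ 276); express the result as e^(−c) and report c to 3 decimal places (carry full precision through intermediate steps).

47.330

Write 276 = (1 − δ)μ, so δ = 1 − 276/491.753 = 0.4387426…
Then the exponent is δ²μ/2 = (μ − 276)²/(2μ) = 47.330018.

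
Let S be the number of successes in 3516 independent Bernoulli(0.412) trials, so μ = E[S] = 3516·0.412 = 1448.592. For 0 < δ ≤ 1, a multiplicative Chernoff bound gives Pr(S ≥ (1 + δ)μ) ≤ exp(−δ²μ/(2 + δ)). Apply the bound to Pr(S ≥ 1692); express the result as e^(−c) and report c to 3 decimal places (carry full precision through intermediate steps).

18.865

Write 1692 = (1 + δ)μ, so δ = 1692/1448.592 − 1 = 0.1680307…
Then the exponent is δ²μ/(2 + δ) = (1692 − μ)² / (μ·(2 + δ)) = 18.865059.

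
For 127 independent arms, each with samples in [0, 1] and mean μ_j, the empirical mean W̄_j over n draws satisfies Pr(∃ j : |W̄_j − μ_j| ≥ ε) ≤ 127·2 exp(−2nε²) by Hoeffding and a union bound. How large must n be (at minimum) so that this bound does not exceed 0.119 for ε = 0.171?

Need 2·127·exp(−2nε²) ≤ 0.119, i.e. exp(−2nε²) ≤ 0.119/254.
So 2nε² ≥ ln(254/0.119) = 7.665966.
Hence n ≥ 7.665966/(2·0.171²) = 131.082.
The smallest integer n is 132.

132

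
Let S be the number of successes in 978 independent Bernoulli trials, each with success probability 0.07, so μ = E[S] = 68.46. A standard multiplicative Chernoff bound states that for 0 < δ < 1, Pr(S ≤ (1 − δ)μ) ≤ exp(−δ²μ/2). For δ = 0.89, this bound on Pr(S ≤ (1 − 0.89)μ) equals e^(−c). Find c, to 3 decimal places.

c = δ²μ/2 = 0.89²·68.46/2 = 27.1136.

27.114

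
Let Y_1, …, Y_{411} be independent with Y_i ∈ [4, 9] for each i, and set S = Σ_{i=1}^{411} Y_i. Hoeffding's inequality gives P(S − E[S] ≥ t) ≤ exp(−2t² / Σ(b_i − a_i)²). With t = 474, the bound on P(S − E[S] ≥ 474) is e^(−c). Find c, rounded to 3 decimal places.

43.733

Σ(b_i − a_i)² = 411·(5)² = 10275.
c = 2t²/10275 = 2·474²/10275 = 43.7326.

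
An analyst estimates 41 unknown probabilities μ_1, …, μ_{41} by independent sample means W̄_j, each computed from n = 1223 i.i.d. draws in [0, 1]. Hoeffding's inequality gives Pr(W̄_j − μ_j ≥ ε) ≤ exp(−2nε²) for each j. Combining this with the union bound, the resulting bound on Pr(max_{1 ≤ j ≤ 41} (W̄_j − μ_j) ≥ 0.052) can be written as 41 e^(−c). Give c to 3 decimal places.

Union bound over the 41 events: Pr(max_{1 ≤ j ≤ 41} (W̄_j − μ_j) ≥ 0.052) ≤ 41·exp(−2nε²) = 41 exp(−2·1223·0.052²).
So c = 2·1223·0.052² = 6.6140.

6.614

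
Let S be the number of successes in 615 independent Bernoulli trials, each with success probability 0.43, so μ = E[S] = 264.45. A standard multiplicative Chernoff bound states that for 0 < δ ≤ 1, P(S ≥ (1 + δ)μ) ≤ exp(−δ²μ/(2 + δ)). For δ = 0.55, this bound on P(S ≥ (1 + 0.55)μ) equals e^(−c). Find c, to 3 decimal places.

c = δ²μ/(2 + δ) = 0.55²·264.45/(2 + 0.55) = 31.3710.

31.371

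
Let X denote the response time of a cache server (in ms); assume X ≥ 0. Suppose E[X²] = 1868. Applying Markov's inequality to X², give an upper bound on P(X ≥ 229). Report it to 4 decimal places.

Since X ≥ 0, the event {X ≥ 229} is the same as {X² ≥ 52441}.
Markov's inequality applied to X² gives P(X² ≥ 52441) ≤ E[X²]/52441 = 1868/52441 = 0.0356.

0.0356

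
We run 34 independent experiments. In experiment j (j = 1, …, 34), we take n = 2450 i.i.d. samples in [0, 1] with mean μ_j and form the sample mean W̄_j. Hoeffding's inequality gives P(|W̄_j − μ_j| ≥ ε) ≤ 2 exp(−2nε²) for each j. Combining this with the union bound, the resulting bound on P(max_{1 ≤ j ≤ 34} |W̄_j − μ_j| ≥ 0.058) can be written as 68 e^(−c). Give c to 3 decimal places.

16.484

Union bound over the 34 events: P(max_{1 ≤ j ≤ 34} |W̄_j − μ_j| ≥ 0.058) ≤ 34·2·exp(−2nε²) = 68 exp(−2·2450·0.058²).
So c = 2·2450·0.058² = 16.4836.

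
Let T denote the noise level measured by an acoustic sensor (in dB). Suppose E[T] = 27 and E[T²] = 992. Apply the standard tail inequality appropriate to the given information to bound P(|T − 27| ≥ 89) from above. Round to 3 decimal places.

The first two moments determine the variance, so Chebyshev's inequality is the sharpest standard bound available.
Var(T) = E[T²] − (E[T])² = 992 − 729 = 263.
Chebyshev's inequality: P(|T − μ| ≥ t) ≤ Var(T)/t² = 263/7921 = 0.0332.

0.033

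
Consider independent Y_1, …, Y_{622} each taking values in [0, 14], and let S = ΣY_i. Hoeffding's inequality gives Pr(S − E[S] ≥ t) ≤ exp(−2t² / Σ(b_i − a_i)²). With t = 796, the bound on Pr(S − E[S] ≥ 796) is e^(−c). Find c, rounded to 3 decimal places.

10.395

Σ(b_i − a_i)² = 622·(14)² = 121912.
c = 2t²/121912 = 2·796²/121912 = 10.3946.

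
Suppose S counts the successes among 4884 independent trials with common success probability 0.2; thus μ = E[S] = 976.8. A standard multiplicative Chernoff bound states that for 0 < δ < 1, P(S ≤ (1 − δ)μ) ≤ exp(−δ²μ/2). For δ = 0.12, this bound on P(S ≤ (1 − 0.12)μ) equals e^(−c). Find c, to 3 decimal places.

c = δ²μ/2 = 0.12²·976.8/2 = 7.0330.

7.033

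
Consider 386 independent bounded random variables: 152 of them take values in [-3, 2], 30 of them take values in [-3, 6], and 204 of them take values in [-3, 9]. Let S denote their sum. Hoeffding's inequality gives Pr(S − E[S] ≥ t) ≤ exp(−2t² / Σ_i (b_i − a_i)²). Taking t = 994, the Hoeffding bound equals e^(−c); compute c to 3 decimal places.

Σ(b_i − a_i)² = 152·5² + 30·9² + 204·12² = 35606.
c = 2t² / 35606 = 2·994² / 35606 = 55.4983.

55.498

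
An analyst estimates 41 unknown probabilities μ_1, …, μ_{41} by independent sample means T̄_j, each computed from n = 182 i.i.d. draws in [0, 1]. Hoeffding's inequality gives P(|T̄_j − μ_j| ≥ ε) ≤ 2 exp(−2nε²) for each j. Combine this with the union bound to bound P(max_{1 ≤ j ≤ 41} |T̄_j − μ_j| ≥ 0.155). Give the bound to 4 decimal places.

Per-experiment Hoeffding bound: 2·exp(−2·182·0.155²) = 2·exp(−8.74510) = 0.00031848.
Union bound over 41 events: 41·0.00031848 = 0.01306.

0.0131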